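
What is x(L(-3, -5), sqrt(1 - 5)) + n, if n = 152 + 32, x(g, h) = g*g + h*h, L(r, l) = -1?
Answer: 181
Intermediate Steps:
x(g, h) = g**2 + h**2
n = 184
x(L(-3, -5), sqrt(1 - 5)) + n = ((-1)**2 + (sqrt(1 - 5))**2) + 184 = (1 + (sqrt(-4))**2) + 184 = (1 + (2*I)**2) + 184 = (1 - 4) + 184 = -3 + 184 = 181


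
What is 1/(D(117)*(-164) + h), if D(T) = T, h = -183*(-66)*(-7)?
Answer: -1/103734 ≈ -9.6400e-6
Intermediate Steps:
h = -84546 (h = 12078*(-7) = -84546)
1/(D(117)*(-164) + h) = 1/(117*(-164) - 84546) = 1/(-19188 - 84546) = 1/(-103734) = -1/103734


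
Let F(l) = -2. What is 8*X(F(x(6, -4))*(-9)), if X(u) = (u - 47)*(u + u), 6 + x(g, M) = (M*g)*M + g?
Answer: -8352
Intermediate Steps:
x(g, M) = -6 + g + g*M**2 (x(g, M) = -6 + ((M*g)*M + g) = -6 + (g*M**2 + g) = -6 + (g + g*M**2) = -6 + g + g*M**2)
X(u) = 2*u*(-47 + u) (X(u) = (-47 + u)*(2*u) = 2*u*(-47 + u))
8*X(F(x(6, -4))*(-9)) = 8*(2*(-2*(-9))*(-47 - 2*(-9))) = 8*(2*18*(-47 + 18)) = 8*(2*18*(-29)) = 8*(-1044) = -8352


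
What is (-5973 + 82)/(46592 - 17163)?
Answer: -5891/29429 ≈ -0.20018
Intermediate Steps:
(-5973 + 82)/(46592 - 17163) = -5891/29429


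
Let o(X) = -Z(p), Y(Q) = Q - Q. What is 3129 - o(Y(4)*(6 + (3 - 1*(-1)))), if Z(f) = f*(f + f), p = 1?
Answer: 3131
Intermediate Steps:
Y(Q) = 0
Z(f) = 2*f² (Z(f) = f*(2*f) = 2*f²)
o(X) = -2 (o(X) = -2*1² = -2)
3129 - o(Y(4)*(6 + (3 - 1*(-1)))) = 3129 - 1*(-2) = 3129 + 2 = 3131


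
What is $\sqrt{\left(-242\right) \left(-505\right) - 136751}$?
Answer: $i \sqrt{14541} \approx 120.59 i$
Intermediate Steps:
$\sqrt{\left(-242\right) \left(-505\right) - 136751} = \sqrt{122210 - 136751} = \sqrt{-14541} = i \sqrt{14541}$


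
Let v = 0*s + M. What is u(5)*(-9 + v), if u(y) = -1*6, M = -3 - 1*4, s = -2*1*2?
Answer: 96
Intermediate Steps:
s = -4 (s = -2*2 = -4)
M = -7 (M = -3 - 4 = -7)
u(y) = -6
v = -7 (v = 0*(-4) - 7 = 0 - 7 = -7)
u(5)*(-9 + v) = -6*(-9 - 7) = -6*(-16) = 96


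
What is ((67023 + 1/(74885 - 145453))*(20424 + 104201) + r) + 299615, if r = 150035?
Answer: 589467984127575/70568 ≈ 8.3532e+9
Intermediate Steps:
((67023 + 1/(74885 - 145453))*(20424 + 104201) + r) + 299615 = ((67023 + 1/(74885 - 145453))*(20424 + 104201) + 150035) + 299615 = ((67023 + 1/(-70568))*124625 + 150035) + 299615 = ((67023 - 1/70568)*124625 + 150035) + 299615 = ((4729679063/70568)*124625 + 150035) + 299615 = (589436253226375/70568 + 150035) + 299615 = 589446840896255/70568 + 299615 = 589467984127575/70568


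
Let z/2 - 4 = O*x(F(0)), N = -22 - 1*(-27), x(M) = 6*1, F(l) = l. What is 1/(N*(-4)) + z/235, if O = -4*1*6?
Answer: -1167/940 ≈ -1.2415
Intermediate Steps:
x(M) = 6
O = -24 (O = -4*6 = -24)
N = 5 (N = -22 + 27 = 5)
z = -280 (z = 8 + 2*(-24*6) = 8 + 2*(-144) = 8 - 288 = -280)
1/(N*(-4)) + z/235 = 1/(5*(-4)) - 280/235 = 1/(-20) - 280*1/235 = 1*(-1/20) - 56/47 = -1/20 - 56/47 = -1167/940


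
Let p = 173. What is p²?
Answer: 29929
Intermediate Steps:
p² = 173² = 29929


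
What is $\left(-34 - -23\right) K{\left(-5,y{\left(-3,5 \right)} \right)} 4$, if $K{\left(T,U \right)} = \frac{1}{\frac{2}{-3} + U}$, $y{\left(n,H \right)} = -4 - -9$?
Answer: $- \frac{132}{13} \approx -10.154$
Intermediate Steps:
$y{\left(n,H \right)} = 5$ ($y{\left(n,H \right)} = -4 + 9 = 5$)
$K{\left(T,U \right)} = \frac{1}{- \frac{2}{3} + U}$ ($K{\left(T,U \right)} = \frac{1}{2 \left(- \frac{1}{3}\right) + U} = \frac{1}{- \frac{2}{3} + U}$)
$\left(-34 - -23\right) K{\left(-5,y{\left(-3,5 \right)} \right)} 4 = \left(-34 - -23\right) \frac{3}{-2 + 3 \cdot 5} \cdot 4 = \left(-34 + 23\right) \frac{3}{-2 + 15} \cdot 4 = - 11 \cdot \frac{3}{13} \cdot 4 = - 11 \cdot 3 \cdot \frac{1}{13} \cdot 4 = \left(-11\right) \frac{3}{13} \cdot 4 = \left(- \frac{33}{13}\right) 4 = - \frac{132}{13}$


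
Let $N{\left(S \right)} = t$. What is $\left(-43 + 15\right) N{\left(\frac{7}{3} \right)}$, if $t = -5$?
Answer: $140$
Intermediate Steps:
$N{\left(S \right)} = -5$
$\left(-43 + 15\right) N{\left(\frac{7}{3} \right)} = \left(-43 + 15\right) \left(-5\right) = \left(-28\right) \left(-5\right) = 140$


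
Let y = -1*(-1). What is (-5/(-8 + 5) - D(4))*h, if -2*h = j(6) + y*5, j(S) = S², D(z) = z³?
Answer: 7667/6 ≈ 1277.8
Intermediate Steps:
y = 1
h = -41/2 (h = -(6² + 1*5)/2 = -(36 + 5)/2 = -½*41 = -41/2 ≈ -20.500)
(-5/(-8 + 5) - D(4))*h = (-5/(-8 + 5) - 1*4³)*(-41/2) = (-5/(-3) - 1*64)*(-41/2) = (-⅓*(-5) - 64)*(-41/2) = (5/3 - 64)*(-41/2) = -187/3*(-41/2) = 7667/6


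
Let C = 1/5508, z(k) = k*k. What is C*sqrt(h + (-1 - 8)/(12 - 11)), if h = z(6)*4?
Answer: sqrt(15)/1836 ≈ 0.0021095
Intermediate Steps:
z(k) = k**2
h = 144 (h = 6**2*4 = 36*4 = 144)
C = 1/5508 ≈ 0.00018155
C*sqrt(h + (-1 - 8)/(12 - 11)) = sqrt(144 + (-1 - 8)/(12 - 11))/5508 = sqrt(144 - 9/1)/5508 = sqrt(144 - 9*1)/5508 = sqrt(144 - 9)/5508 = sqrt(135)/5508 = (3*sqrt(15))/5508 = sqrt(15)/1836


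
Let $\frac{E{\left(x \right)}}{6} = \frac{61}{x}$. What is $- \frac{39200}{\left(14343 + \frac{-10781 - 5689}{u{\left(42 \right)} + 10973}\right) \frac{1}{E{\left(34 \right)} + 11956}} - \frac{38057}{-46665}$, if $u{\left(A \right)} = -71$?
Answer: $- \frac{6628983493296383}{202669874865} \approx -32708.0$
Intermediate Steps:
$E{\left(x \right)} = \frac{366}{x}$ ($E{\left(x \right)} = 6 \frac{61}{x} = \frac{366}{x}$)
$- \frac{39200}{\left(14343 + \frac{-10781 - 5689}{u{\left(42 \right)} + 10973}\right) \frac{1}{E{\left(34 \right)} + 11956}} - \frac{38057}{-46665} = - \frac{39200}{\left(14343 + \frac{-10781 - 5689}{-71 + 10973}\right) \frac{1}{\frac{366}{34} + 11956}} - \frac{38057}{-46665} = - \frac{39200}{\left(14343 - \frac{16470}{10902}\right) \frac{1}{366 \cdot \frac{1}{34} + 11956}} - - \frac{38057}{46665} = - \frac{39200}{\left(14343 - \frac{2745}{1817}\right) \frac{1}{\frac{183}{17} + 11956}} + \frac{38057}{46665} = - \frac{39200}{\left(14343 - \frac{2745}{1817}\right) \frac{1}{\frac{203435}{17}}} + \frac{38057}{46665} = - \frac{39200}{\frac{26058486}{1817} \cdot \frac{17}{203435}} + \frac{38057}{46665} = - \frac{39200}{\frac{442994262}{369641395}} + \frac{38057}{46665} = \left(-39200\right) \frac{369641395}{442994262} + \frac{38057}{46665} = - \frac{7244971342000}{221497131} + \frac{38057}{46665} = - \frac{6628983493296383}{202669874865}$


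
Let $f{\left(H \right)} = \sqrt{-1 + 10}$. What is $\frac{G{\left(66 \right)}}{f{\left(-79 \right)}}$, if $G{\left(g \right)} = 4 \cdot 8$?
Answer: $\frac{32}{3} \approx 10.667$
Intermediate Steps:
$f{\left(H \right)} = 3$ ($f{\left(H \right)} = \sqrt{9} = 3$)
$G{\left(g \right)} = 32$
$\frac{G{\left(66 \right)}}{f{\left(-79 \right)}} = \frac{32}{3}$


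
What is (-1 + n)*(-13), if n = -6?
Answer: 91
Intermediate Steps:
(-1 + n)*(-13) = (-1 - 6)*(-13) = -7*(-13) = 91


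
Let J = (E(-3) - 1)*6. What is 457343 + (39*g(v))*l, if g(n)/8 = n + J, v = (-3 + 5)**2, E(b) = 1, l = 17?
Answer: 478559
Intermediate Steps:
J = 0 (J = (1 - 1)*6 = 0*6 = 0)
v = 4 (v = 2**2 = 4)
g(n) = 8*n (g(n) = 8*(n + 0) = 8*n)
457343 + (39*g(v))*l = 457343 + (39*(8*4))*17 = 457343 + (39*32)*17 = 457343 + 1248*17 = 457343 + 21216 = 478559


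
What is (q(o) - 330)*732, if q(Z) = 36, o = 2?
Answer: -215208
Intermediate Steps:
(q(o) - 330)*732 = (36 - 330)*732 = -294*732 = -215208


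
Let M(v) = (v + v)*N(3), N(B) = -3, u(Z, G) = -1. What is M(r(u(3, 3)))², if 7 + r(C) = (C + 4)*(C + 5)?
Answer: 900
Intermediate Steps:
r(C) = -7 + (4 + C)*(5 + C) (r(C) = -7 + (C + 4)*(C + 5) = -7 + (4 + C)*(5 + C))
M(v) = -6*v (M(v) = (v + v)*(-3) = (2*v)*(-3) = -6*v)
M(r(u(3, 3)))² = (-6*(13 + (-1)² + 9*(-1)))² = (-6*(13 + 1 - 9))² = (-6*5)² = (-30)² = 900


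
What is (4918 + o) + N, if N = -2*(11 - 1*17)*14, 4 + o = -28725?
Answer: -23643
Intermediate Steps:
o = -28729 (o = -4 - 28725 = -28729)
N = 168 (N = -2*(11 - 17)*14 = -2*(-6)*14 = 12*14 = 168)
(4918 + o) + N = (4918 - 28729) + 168 = -23811 + 168 = -23643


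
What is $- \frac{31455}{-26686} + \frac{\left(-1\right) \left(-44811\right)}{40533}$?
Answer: $\frac{823597287}{360554546} \approx 2.2843$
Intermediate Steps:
$- \frac{31455}{-26686} + \frac{\left(-1\right) \left(-44811\right)}{40533} = \left(-31455\right) \left(- \frac{1}{26686}\right) + 44811 \cdot \frac{1}{40533} = \frac{31455}{26686} + \frac{14937}{13511} = \frac{823597287}{360554546}$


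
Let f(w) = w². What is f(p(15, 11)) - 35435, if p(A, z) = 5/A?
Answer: -318914/9 ≈ -35435.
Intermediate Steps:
f(p(15, 11)) - 35435 = (5/15)² - 35435 = (5*(1/15))² - 35435 = (⅓)² - 35435 = ⅑ - 35435 = -318914/9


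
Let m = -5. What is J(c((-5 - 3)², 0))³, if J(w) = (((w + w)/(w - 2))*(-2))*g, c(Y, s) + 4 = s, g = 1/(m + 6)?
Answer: -512/27 ≈ -18.963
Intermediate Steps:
g = 1 (g = 1/(-5 + 6) = 1/1 = 1)
c(Y, s) = -4 + s
J(w) = -4*w/(-2 + w) (J(w) = (((w + w)/(w - 2))*(-2))*1 = (((2*w)/(-2 + w))*(-2))*1 = ((2*w/(-2 + w))*(-2))*1 = -4*w/(-2 + w)*1 = -4*w/(-2 + w))
J(c((-5 - 3)², 0))³ = (-4*(-4 + 0)/(-2 + (-4 + 0)))³ = (-4*(-4)/(-2 - 4))³ = (-4*(-4)/(-6))³ = (-4*(-4)*(-⅙))³ = (-8/3)³ = -512/27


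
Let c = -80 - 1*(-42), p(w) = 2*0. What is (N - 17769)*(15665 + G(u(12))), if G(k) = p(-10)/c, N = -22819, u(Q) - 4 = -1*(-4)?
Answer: -635811020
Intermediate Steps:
p(w) = 0
u(Q) = 8 (u(Q) = 4 - 1*(-4) = 4 + 4 = 8)
c = -38 (c = -80 + 42 = -38)
G(k) = 0 (G(k) = 0/(-38) = 0*(-1/38) = 0)
(N - 17769)*(15665 + G(u(12))) = (-22819 - 17769)*(15665 + 0) = -40588*15665 = -635811020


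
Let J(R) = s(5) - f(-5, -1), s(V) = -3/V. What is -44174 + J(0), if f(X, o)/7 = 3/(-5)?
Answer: -220852/5 ≈ -44170.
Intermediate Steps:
f(X, o) = -21/5 (f(X, o) = 7*(3/(-5)) = 7*(3*(-⅕)) = 7*(-⅗) = -21/5)
J(R) = 18/5 (J(R) = -3/5 - 1*(-21/5) = -3*⅕ + 21/5 = -⅗ + 21/5 = 18/5)
-44174 + J(0) = -44174 + 18/5 = -220852/5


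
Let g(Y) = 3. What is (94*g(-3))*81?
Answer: 22842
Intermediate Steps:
(94*g(-3))*81 = (94*3)*81 = 282*81 = 22842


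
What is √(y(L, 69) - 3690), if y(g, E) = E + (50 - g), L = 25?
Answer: 2*I*√899 ≈ 59.967*I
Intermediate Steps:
y(g, E) = 50 + E - g
√(y(L, 69) - 3690) = √((50 + 69 - 1*25) - 3690) = √((50 + 69 - 25) - 3690) = √(94 - 3690) = √(-3596) = 2*I*√899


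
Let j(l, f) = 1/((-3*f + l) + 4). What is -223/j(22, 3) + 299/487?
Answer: -1845918/487 ≈ -3790.4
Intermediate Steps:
j(l, f) = 1/(4 + l - 3*f) (j(l, f) = 1/((l - 3*f) + 4) = 1/(4 + l - 3*f))
-223/j(22, 3) + 299/487 = -223/(1/(4 + 22 - 3*3)) + 299/487 = -223/(1/(4 + 22 - 9)) + 299*(1/487) = -223/(1/17) + 299/487 = -223/1/17 + 299/487 = -223*17 + 299/487 = -3791 + 299/487 = -1845918/487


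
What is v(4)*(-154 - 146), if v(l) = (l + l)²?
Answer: -19200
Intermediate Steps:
v(l) = 4*l² (v(l) = (2*l)² = 4*l²)
v(4)*(-154 - 146) = (4*4²)*(-154 - 146) = (4*16)*(-300) = 64*(-300) = -19200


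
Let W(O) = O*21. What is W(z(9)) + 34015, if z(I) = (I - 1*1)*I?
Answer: 35527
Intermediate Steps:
z(I) = I*(-1 + I) (z(I) = (I - 1)*I = (-1 + I)*I = I*(-1 + I))
W(O) = 21*O
W(z(9)) + 34015 = 21*(9*(-1 + 9)) + 34015 = 21*(9*8) + 34015 = 21*72 + 34015 = 1512 + 34015 = 35527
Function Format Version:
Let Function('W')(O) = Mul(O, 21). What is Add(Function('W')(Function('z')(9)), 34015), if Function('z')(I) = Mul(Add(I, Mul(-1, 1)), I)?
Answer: 35527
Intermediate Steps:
Function('z')(I) = Mul(I, Add(-1, I)) (Function('z')(I) = Mul(Add(I, -1), I) = Mul(Add(-1, I), I) = Mul(I, Add(-1, I)))
Function('W')(O) = Mul(21, O)
Add(Function('W')(Function('z')(9)), 34015) = Add(Mul(21, Mul(9, Add(-1, 9))), 34015) = Add(Mul(21, Mul(9, 8)), 34015) = Add(Mul(21, 72), 34015) = Add(1512, 34015) = 35527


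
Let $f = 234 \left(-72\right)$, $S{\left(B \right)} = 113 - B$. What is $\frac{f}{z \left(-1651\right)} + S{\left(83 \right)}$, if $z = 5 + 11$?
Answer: $\frac{3891}{127} \approx 30.638$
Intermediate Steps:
$z = 16$
$f = -16848$
$\frac{f}{z \left(-1651\right)} + S{\left(83 \right)} = - \frac{16848}{16 \left(-1651\right)} + \left(113 - 83\right) = - \frac{16848}{-26416} + \left(113 - 83\right) = \left(-16848\right) \left(- \frac{1}{26416}\right) + 30 = \frac{81}{127} + 30 = \frac{3891}{127}$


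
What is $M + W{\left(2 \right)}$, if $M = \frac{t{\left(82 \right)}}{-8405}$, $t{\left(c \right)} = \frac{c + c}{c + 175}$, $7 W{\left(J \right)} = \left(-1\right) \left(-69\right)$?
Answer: $\frac{3635237}{368795} \approx 9.8571$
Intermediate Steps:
$W{\left(J \right)} = \frac{69}{7}$ ($W{\left(J \right)} = \frac{\left(-1\right) \left(-69\right)}{7} = \frac{1}{7} \cdot 69 = \frac{69}{7}$)
$t{\left(c \right)} = \frac{2 c}{175 + c}$
$M = - \frac{4}{52685}$ ($M = \frac{2 \cdot 82 \frac{1}{175 + 82}}{-8405} = 2 \cdot 82 \cdot \frac{1}{257} \left(- \frac{1}{8405}\right) = \frac{164}{257} \left(- \frac{1}{8405}\right) = - \frac{4}{52685} \approx -7.5923 \cdot 10^{-5}$)
$M + W{\left(2 \right)} = - \frac{4}{52685} + \frac{69}{7} = \frac{3635237}{368795}$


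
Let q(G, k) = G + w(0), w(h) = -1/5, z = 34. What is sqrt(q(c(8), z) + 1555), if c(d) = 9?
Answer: sqrt(39095)/5 ≈ 39.545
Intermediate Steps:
w(h) = -1/5 (w(h) = -1*1/5 = -1/5)
q(G, k) = -1/5 + G (q(G, k) = G - 1/5 = -1/5 + G)
sqrt(q(c(8), z) + 1555) = sqrt((-1/5 + 9) + 1555) = sqrt(44/5 + 1555) = sqrt(7819/5) = sqrt(39095)/5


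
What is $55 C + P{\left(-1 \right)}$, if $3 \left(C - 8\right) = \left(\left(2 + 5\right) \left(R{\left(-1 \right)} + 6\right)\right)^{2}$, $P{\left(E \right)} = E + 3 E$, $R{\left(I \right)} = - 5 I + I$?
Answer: $\frac{270808}{3} \approx 90269.0$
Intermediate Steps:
$R{\left(I \right)} = - 4 I$
$P{\left(E \right)} = 4 E$
$C = \frac{4924}{3}$ ($C = 8 + \frac{\left(\left(2 + 5\right) \left(\left(-4\right) \left(-1\right) + 6\right)\right)^{2}}{3} = 8 + \frac{\left(7 \left(4 + 6\right)\right)^{2}}{3} = 8 + \frac{\left(7 \cdot 10\right)^{2}}{3} = 8 + \frac{70^{2}}{3} = 8 + \frac{1}{3} \cdot 4900 = 8 + \frac{4900}{3} = \frac{4924}{3} \approx 1641.3$)
$55 C + P{\left(-1 \right)} = 55 \cdot \frac{4924}{3} + 4 \left(-1\right) = \frac{270820}{3} - 4 = \frac{270808}{3}$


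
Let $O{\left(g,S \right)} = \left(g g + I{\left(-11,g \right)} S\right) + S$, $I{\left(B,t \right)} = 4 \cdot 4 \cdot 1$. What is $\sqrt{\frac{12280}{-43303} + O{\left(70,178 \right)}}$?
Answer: $\frac{\sqrt{14861905625294}}{43303} \approx 89.026$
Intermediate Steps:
$I{\left(B,t \right)} = 16$ ($I{\left(B,t \right)} = 16 \cdot 1 = 16$)
$O{\left(g,S \right)} = g^{2} + 17 S$ ($O{\left(g,S \right)} = \left(g g + 16 S\right) + S = \left(g^{2} + 16 S\right) + S = g^{2} + 17 S$)
$\sqrt{\frac{12280}{-43303} + O{\left(70,178 \right)}} = \sqrt{\frac{12280}{-43303} + \left(70^{2} + 17 \cdot 178\right)} = \sqrt{12280 \left(- \frac{1}{43303}\right) + \left(4900 + 3026\right)} = \sqrt{- \frac{12280}{43303} + 7926} = \sqrt{\frac{343207298}{43303}} = \frac{\sqrt{14861905625294}}{43303}$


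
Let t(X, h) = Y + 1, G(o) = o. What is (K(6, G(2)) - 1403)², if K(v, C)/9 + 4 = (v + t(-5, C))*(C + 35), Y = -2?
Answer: 51076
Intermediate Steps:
t(X, h) = -1 (t(X, h) = -2 + 1 = -1)
K(v, C) = -36 + 9*(-1 + v)*(35 + C) (K(v, C) = -36 + 9*((v - 1)*(C + 35)) = -36 + 9*((-1 + v)*(35 + C)) = -36 + 9*(-1 + v)*(35 + C))
(K(6, G(2)) - 1403)² = ((-351 - 9*2 + 315*6 + 9*2*6) - 1403)² = ((-351 - 18 + 1890 + 108) - 1403)² = (1629 - 1403)² = 226² = 51076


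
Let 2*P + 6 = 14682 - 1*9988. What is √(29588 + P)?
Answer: 6*√887 ≈ 178.70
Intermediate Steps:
P = 2344 (P = -3 + (14682 - 1*9988)/2 = -3 + (14682 - 9988)/2 = -3 + (½)*4694 = -3 + 2347 = 2344)
√(29588 + P) = √(29588 + 2344) = √31932 = 6*√887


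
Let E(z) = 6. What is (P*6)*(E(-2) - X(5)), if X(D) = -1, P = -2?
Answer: -84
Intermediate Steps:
(P*6)*(E(-2) - X(5)) = (-2*6)*(6 - 1*(-1)) = -12*(6 + 1) = -12*7 = -84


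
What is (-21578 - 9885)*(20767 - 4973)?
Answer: -496926622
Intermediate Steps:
(-21578 - 9885)*(20767 - 4973) = -31463*15794 = -496926622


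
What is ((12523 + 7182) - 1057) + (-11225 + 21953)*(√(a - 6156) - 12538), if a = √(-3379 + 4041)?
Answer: -134489016 + 10728*I*√(6156 - √662) ≈ -1.3449e+8 + 8.3996e+5*I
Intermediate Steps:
a = √662 ≈ 25.729
((12523 + 7182) - 1057) + (-11225 + 21953)*(√(a - 6156) - 12538) = ((12523 + 7182) - 1057) + (-11225 + 21953)*(√(√662 - 6156) - 12538) = (19705 - 1057) + 10728*(√(-6156 + √662) - 12538) = 18648 + 10728*(-12538 + √(-6156 + √662)) = 18648 + (-134507664 + 10728*√(-6156 + √662)) = -134489016 + 10728*√(-6156 + √662)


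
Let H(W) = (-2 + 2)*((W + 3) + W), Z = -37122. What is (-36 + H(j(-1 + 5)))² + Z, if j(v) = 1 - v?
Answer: -35826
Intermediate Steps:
H(W) = 0 (H(W) = 0*((3 + W) + W) = 0*(3 + 2*W) = 0)
(-36 + H(j(-1 + 5)))² + Z = (-36 + 0)² - 37122 = (-36)² - 37122 = 1296 - 37122 = -35826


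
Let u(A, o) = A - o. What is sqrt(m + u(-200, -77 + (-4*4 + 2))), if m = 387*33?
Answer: sqrt(12662) ≈ 112.53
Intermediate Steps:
m = 12771
sqrt(m + u(-200, -77 + (-4*4 + 2))) = sqrt(12771 + (-200 - (-77 + (-4*4 + 2)))) = sqrt(12771 + (-200 - (-77 + (-16 + 2)))) = sqrt(12771 + (-200 - (-77 - 14))) = sqrt(12771 + (-200 - 1*(-91))) = sqrt(12771 + (-200 + 91)) = sqrt(12771 - 109) = sqrt(12662)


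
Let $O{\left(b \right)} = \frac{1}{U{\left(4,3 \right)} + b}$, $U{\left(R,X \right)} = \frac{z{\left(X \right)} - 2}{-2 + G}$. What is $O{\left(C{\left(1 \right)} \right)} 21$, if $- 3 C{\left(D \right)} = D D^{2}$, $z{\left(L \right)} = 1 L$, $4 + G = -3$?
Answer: $- \frac{189}{4} \approx -47.25$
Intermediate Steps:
$G = -7$ ($G = -4 - 3 = -7$)
$z{\left(L \right)} = L$
$C{\left(D \right)} = - \frac{D^{3}}{3}$ ($C{\left(D \right)} = - \frac{D D^{2}}{3} = - \frac{D^{3}}{3}$)
$U{\left(R,X \right)} = \frac{2}{9} - \frac{X}{9}$ ($U{\left(R,X \right)} = \frac{X - 2}{-2 - 7} = \frac{-2 + X}{-9} = \left(-2 + X\right) \left(- \frac{1}{9}\right) = \frac{2}{9} - \frac{X}{9}$)
$O{\left(b \right)} = \frac{1}{- \frac{1}{9} + b}$ ($O{\left(b \right)} = \frac{1}{\left(\frac{2}{9} - \frac{1}{3}\right) + b} = \frac{1}{- \frac{1}{9} + b}$)
$O{\left(C{\left(1 \right)} \right)} 21 = \frac{9}{-1 + 9 \left(- \frac{1^{3}}{3}\right)} 21 = \frac{9}{-1 + 9 \left(\left(- \frac{1}{3}\right) 1\right)} 21 = \frac{9}{-1 + 9 \left(- \frac{1}{3}\right)} 21 = \frac{9}{-1 - 3} \cdot 21 = \frac{9}{-4} \cdot 21 = 9 \left(- \frac{1}{4}\right) 21 = \left(- \frac{9}{4}\right) 21 = - \frac{189}{4}$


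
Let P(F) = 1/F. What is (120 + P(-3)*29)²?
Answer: 109561/9 ≈ 12173.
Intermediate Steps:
(120 + P(-3)*29)² = (120 + 29/(-3))² = (120 - ⅓*29)² = (120 - 29/3)² = (331/3)² = 109561/9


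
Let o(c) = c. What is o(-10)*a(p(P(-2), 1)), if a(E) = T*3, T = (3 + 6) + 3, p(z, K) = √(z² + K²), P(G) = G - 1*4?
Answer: -360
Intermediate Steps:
P(G) = -4 + G (P(G) = G - 4 = -4 + G)
p(z, K) = √(K² + z²)
T = 12 (T = 9 + 3 = 12)
a(E) = 36 (a(E) = 12*3 = 36)
o(-10)*a(p(P(-2), 1)) = -10*36 = -360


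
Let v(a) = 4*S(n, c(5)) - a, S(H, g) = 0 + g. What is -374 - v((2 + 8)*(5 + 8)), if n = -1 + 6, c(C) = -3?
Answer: -232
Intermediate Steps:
n = 5
S(H, g) = g
v(a) = -12 - a (v(a) = 4*(-3) - a = -12 - a)
-374 - v((2 + 8)*(5 + 8)) = -374 - (-12 - (2 + 8)*(5 + 8)) = -374 - (-12 - 10*13) = -374 - (-12 - 1*130) = -374 - (-12 - 130) = -374 - 1*(-142) = -374 + 142 = -232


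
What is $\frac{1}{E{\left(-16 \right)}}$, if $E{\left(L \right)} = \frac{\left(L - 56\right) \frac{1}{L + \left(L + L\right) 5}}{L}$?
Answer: $- \frac{352}{9} \approx -39.111$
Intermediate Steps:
$E{\left(L \right)} = \frac{-56 + L}{11 L^{2}}$ ($E{\left(L \right)} = \frac{\left(-56 + L\right) \frac{1}{L + 2 L 5}}{L} = \frac{\left(-56 + L\right) \frac{1}{L + 10 L}}{L} = \frac{\left(-56 + L\right) \frac{1}{11 L}}{L} = \frac{\frac{1}{11} \frac{1}{L} \left(-56 + L\right)}{L} = \frac{-56 + L}{11 L^{2}}$)
$\frac{1}{E{\left(-16 \right)}} = \frac{1}{\frac{1}{11} \cdot \frac{1}{256} \left(-56 - 16\right)} = \frac{1}{\frac{1}{11} \cdot \frac{1}{256} \left(-72\right)} = \frac{1}{- \frac{9}{352}} = - \frac{352}{9}$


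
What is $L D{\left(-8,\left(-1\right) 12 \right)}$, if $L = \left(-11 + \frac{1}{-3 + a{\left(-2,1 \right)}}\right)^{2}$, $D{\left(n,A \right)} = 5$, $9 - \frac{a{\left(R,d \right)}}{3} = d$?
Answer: $\frac{264500}{441} \approx 599.77$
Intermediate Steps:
$a{\left(R,d \right)} = 27 - 3 d$
$L = \frac{52900}{441}$ ($L = \left(-11 + \frac{1}{-3 + \left(27 - 3\right)}\right)^{2} = \left(-11 + \frac{1}{-3 + 24}\right)^{2} = \left(-11 + \frac{1}{21}\right)^{2} = \left(- \frac{230}{21}\right)^{2} = \frac{52900}{441} \approx 119.95$)
$L D{\left(-8,\left(-1\right) 12 \right)} = \frac{52900}{441} \cdot 5 = \frac{264500}{441}$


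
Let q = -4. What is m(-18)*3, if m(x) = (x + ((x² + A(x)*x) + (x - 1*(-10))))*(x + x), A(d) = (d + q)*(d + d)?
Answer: 1507464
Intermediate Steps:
A(d) = 2*d*(-4 + d) (A(d) = (d - 4)*(d + d) = (-4 + d)*(2*d) = 2*d*(-4 + d))
m(x) = 2*x*(10 + x² + 2*x + 2*x²*(-4 + x)) (m(x) = (x + ((x² + (2*x*(-4 + x))*x) + (x - 1*(-10))))*(x + x) = (x + ((x² + 2*x²*(-4 + x)) + (x + 10)))*(2*x) = (x + ((x² + 2*x²*(-4 + x)) + (10 + x)))*(2*x) = (x + (10 + x + x² + 2*x²*(-4 + x)))*(2*x) = (10 + x² + 2*x + 2*x²*(-4 + x))*(2*x) = 2*x*(10 + x² + 2*x + 2*x²*(-4 + x)))
m(-18)*3 = (2*(-18)*(10 - 7*(-18)² + 2*(-18) + 2*(-18)³))*3 = (2*(-18)*(10 - 7*324 - 36 + 2*(-5832)))*3 = (2*(-18)*(10 - 2268 - 36 - 11664))*3 = (2*(-18)*(-13958))*3 = 502488*3 = 1507464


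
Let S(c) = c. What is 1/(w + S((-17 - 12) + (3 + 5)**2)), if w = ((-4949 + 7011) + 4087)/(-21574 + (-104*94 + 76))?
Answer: 31274/1088441 ≈ 0.028733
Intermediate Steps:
w = -6149/31274 (w = (2062 + 4087)/(-21574 + (-9776 + 76)) = 6149/(-21574 - 9700) = 6149/(-31274) = 6149*(-1/31274) = -6149/31274 ≈ -0.19662)
1/(w + S((-17 - 12) + (3 + 5)**2)) = 1/(-6149/31274 + ((-17 - 12) + (3 + 5)**2)) = 1/(-6149/31274 + (-29 + 8**2)) = 1/(-6149/31274 + (-29 + 64)) = 1/(-6149/31274 + 35) = 1/(1088441/31274) = 31274/1088441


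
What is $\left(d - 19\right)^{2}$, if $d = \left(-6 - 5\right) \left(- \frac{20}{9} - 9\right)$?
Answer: $\frac{883600}{81} \approx 10909.0$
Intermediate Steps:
$d = \frac{1111}{9}$ ($d = - 11 \left(\left(-20\right) \frac{1}{9} - 9\right) = - 11 \left(- \frac{20}{9} - 9\right) = \left(-11\right) \left(- \frac{101}{9}\right) = \frac{1111}{9} \approx 123.44$)
$\left(d - 19\right)^{2} = \left(\frac{1111}{9} - 19\right)^{2} = \left(\frac{940}{9}\right)^{2} = \frac{883600}{81}$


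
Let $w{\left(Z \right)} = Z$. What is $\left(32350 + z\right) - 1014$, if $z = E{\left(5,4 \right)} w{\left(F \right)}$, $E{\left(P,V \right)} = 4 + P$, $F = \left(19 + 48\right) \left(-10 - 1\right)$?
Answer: $24703$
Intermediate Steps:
$F = -737$ ($F = 67 \left(-11\right) = -737$)
$z = -6633$ ($z = \left(4 + 5\right) \left(-737\right) = 9 \left(-737\right) = -6633$)
$\left(32350 + z\right) - 1014 = \left(32350 - 6633\right) - 1014 = 25717 - 1014 = 24703$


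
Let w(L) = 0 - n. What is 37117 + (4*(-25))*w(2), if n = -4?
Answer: 36717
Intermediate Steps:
w(L) = 4 (w(L) = 0 - 1*(-4) = 0 + 4 = 4)
37117 + (4*(-25))*w(2) = 37117 + (4*(-25))*4 = 37117 - 100*4 = 37117 - 400 = 36717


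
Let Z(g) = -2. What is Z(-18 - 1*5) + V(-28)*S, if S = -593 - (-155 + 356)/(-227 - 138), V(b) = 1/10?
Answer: -111772/1825 ≈ -61.245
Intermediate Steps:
V(b) = 1/10
S = -216244/365 (S = -593 - 201/(-365) = -593 - 201*(-1)/365 = -593 - 1*(-201/365) = -593 + 201/365 = -216244/365 ≈ -592.45)
Z(-18 - 1*5) + V(-28)*S = -2 + (1/10)*(-216244/365) = -2 - 108122/1825 = -111772/1825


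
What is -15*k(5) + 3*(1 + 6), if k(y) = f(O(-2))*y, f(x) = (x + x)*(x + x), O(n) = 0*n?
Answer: 21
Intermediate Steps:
O(n) = 0
f(x) = 4*x**2 (f(x) = (2*x)*(2*x) = 4*x**2)
k(y) = 0 (k(y) = (4*0**2)*y = (4*0)*y = 0*y = 0)
-15*k(5) + 3*(1 + 6) = -15*0 + 3*(1 + 6) = 0 + 3*7 = 0 + 21 = 21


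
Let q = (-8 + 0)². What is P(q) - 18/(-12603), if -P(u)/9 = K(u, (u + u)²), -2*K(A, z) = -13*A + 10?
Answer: -15539493/4201 ≈ -3699.0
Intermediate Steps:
K(A, z) = -5 + 13*A/2 (K(A, z) = -(-13*A + 10)/2 = -(10 - 13*A)/2 = -5 + 13*A/2)
q = 64 (q = (-8)² = 64)
P(u) = 45 - 117*u/2 (P(u) = -9*(-5 + 13*u/2) = 45 - 117*u/2)
P(q) - 18/(-12603) = (45 - 117/2*64) - 18/(-12603) = (45 - 3744) - 1/12603*(-18) = -3699 + 6/4201 = -15539493/4201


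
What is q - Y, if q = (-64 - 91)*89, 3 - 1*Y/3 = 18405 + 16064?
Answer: 89603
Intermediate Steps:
Y = -103398 (Y = 9 - 3*(18405 + 16064) = 9 - 3*34469 = 9 - 103407 = -103398)
q = -13795 (q = -155*89 = -13795)
q - Y = -13795 - 1*(-103398) = -13795 + 103398 = 89603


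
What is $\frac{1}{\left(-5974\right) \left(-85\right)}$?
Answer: $\frac{1}{507790} \approx 1.9693 \cdot 10^{-6}$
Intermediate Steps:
$\frac{1}{\left(-5974\right) \left(-85\right)} = \frac{1}{507790}$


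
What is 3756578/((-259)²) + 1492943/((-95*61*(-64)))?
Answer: 213341108289/3554143040 ≈ 60.026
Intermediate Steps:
3756578/((-259)²) + 1492943/((-95*61*(-64))) = 3756578/67081 + 1492943/((-5795*(-64))) = 3756578*(1/67081) + 1492943/370880 = 536654/9583 + 1492943*(1/370880) = 536654/9583 + 1492943/370880 = 213341108289/3554143040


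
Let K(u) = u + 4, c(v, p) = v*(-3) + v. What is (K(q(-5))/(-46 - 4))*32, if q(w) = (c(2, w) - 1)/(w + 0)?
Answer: -16/5 ≈ -3.2000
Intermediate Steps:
c(v, p) = -2*v (c(v, p) = -3*v + v = -2*v)
q(w) = -5/w (q(w) = (-2*2 - 1)/(w + 0) = (-4 - 1)/w = -5/w)
K(u) = 4 + u
(K(q(-5))/(-46 - 4))*32 = ((4 - 5/(-5))/(-46 - 4))*32 = ((4 - 5*(-⅕))/(-50))*32 = ((4 + 1)*(-1/50))*32 = (5*(-1/50))*32 = -⅒*32 = -16/5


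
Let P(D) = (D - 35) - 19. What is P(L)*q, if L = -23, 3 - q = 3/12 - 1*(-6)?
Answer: 1001/4 ≈ 250.25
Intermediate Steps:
q = -13/4 (q = 3 - (3/12 - 1*(-6)) = 3 - (3*(1/12) + 6) = 3 - (¼ + 6) = 3 - 1*25/4 = 3 - 25/4 = -13/4 ≈ -3.2500)
P(D) = -54 + D (P(D) = (-35 + D) - 19 = -54 + D)
P(L)*q = (-54 - 23)*(-13/4) = -77*(-13/4) = 1001/4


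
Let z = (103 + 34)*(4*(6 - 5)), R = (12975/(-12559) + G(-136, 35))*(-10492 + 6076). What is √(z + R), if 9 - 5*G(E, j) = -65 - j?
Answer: 2*I*√89864348910655/62795 ≈ 301.92*I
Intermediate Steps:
G(E, j) = 74/5 + j/5 (G(E, j) = 9/5 - (-65 - j)/5 = 9/5 + (13 + j/5) = 74/5 + j/5)
R = -5758711296/62795 (R = (12975/(-12559) + (74/5 + (⅕)*35))*(-10492 + 6076) = (12975*(-1/12559) + (74/5 + 7))*(-4416) = (-12975/12559 + 109/5)*(-4416) = (1304056/62795)*(-4416) = -5758711296/62795 ≈ -91707.)
z = 548 (z = 137*(4*1) = 137*4 = 548)
√(z + R) = √(548 - 5758711296/62795) = √(-5724299636/62795) = 2*I*√89864348910655/62795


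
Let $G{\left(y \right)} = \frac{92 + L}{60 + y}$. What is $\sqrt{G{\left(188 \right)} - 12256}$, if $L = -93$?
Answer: $\frac{3 i \sqrt{20938702}}{124} \approx 110.71 i$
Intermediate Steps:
$G{\left(y \right)} = - \frac{1}{60 + y}$ ($G{\left(y \right)} = \frac{92 - 93}{60 + y} = - \frac{1}{60 + y}$)
$\sqrt{G{\left(188 \right)} - 12256} = \sqrt{- \frac{1}{60 + 188} - 12256} = \sqrt{- \frac{1}{248} - 12256} = \sqrt{- \frac{3039489}{248}} = \frac{3 i \sqrt{20938702}}{124}$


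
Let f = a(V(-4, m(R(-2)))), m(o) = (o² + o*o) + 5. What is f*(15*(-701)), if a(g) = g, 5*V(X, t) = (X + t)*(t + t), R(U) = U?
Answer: -492102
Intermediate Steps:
m(o) = 5 + 2*o² (m(o) = (o² + o²) + 5 = 2*o² + 5 = 5 + 2*o²)
V(X, t) = 2*t*(X + t)/5 (V(X, t) = ((X + t)*(t + t))/5 = ((X + t)*(2*t))/5 = (2*t*(X + t))/5 = 2*t*(X + t)/5)
f = 234/5 (f = 2*(5 + 2*(-2)²)*(-4 + (5 + 2*(-2)²))/5 = 2*(5 + 2*4)*(-4 + (5 + 2*4))/5 = 2*(5 + 8)*(-4 + (5 + 8))/5 = (⅖)*13*(-4 + 13) = (⅖)*13*9 = 234/5 ≈ 46.800)
f*(15*(-701)) = 234*(15*(-701))/5 = (234/5)*(-10515) = -492102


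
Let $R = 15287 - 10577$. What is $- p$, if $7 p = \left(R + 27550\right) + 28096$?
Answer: $- \frac{60356}{7} \approx -8622.3$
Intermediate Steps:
$R = 4710$
$p = \frac{60356}{7}$ ($p = \frac{\left(4710 + 27550\right) + 28096}{7} = \frac{32260 + 28096}{7} = \frac{1}{7} \cdot 60356 = \frac{60356}{7} \approx 8622.3$)
$- p = \left(-1\right) \frac{60356}{7} = - \frac{60356}{7}$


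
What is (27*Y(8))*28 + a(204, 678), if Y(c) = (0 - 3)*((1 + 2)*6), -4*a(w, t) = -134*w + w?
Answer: -34041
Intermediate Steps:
a(w, t) = 133*w/4 (a(w, t) = -(-134*w + w)/4 = -(-133)*w/4 = 133*w/4)
Y(c) = -54 (Y(c) = -9*6 = -3*18 = -54)
(27*Y(8))*28 + a(204, 678) = (27*(-54))*28 + (133/4)*204 = -1458*28 + 6783 = -40824 + 6783 = -34041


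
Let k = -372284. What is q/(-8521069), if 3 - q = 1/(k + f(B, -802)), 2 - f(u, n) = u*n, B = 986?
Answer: -1255469/3565982165810 ≈ -3.5207e-7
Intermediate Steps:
f(u, n) = 2 - n*u (f(u, n) = 2 - u*n = 2 - n*u)
q = 1255469/418490 (q = 3 - 1/(-372284 + (2 - 1*(-802)*986)) = 3 - 1/(-372284 + (2 + 790772)) = 3 - 1/(-372284 + 790774) = 3 - 1/418490 = 1255469/418490 ≈ 3.0000)
q/(-8521069) = (1255469/418490)/(-8521069) = (1255469/418490)*(-1/8521069) = -1255469/3565982165810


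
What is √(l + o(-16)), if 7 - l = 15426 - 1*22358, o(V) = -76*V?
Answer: √8155 ≈ 90.305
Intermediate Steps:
l = 6939 (l = 7 - (15426 - 1*22358) = 7 - (15426 - 22358) = 7 - 1*(-6932) = 7 + 6932 = 6939)
√(l + o(-16)) = √(6939 - 76*(-16)) = √(6939 + 1216) = √8155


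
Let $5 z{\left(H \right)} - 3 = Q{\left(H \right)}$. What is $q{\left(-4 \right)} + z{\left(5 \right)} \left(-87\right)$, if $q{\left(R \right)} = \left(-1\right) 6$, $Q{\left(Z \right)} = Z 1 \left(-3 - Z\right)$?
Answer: $\frac{3189}{5} \approx 637.8$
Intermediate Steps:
$Q{\left(Z \right)} = Z \left(-3 - Z\right)$
$q{\left(R \right)} = -6$
$z{\left(H \right)} = \frac{3}{5} - \frac{H \left(3 + H\right)}{5}$ ($z{\left(H \right)} = \frac{3}{5} + \frac{\left(-1\right) H \left(3 + H\right)}{5} = \frac{3}{5} - \frac{H \left(3 + H\right)}{5}$)
$q{\left(-4 \right)} + z{\left(5 \right)} \left(-87\right) = -6 + \left(\frac{3}{5} - 1 \left(3 + 5\right)\right) \left(-87\right) = -6 + \left(\frac{3}{5} - 1 \cdot 8\right) \left(-87\right) = -6 + \left(\frac{3}{5} - 8\right) \left(-87\right) = -6 - - \frac{3219}{5} = -6 + \frac{3219}{5} = \frac{3189}{5}$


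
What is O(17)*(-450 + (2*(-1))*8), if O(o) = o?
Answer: -7922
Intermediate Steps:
O(17)*(-450 + (2*(-1))*8) = 17*(-450 + (2*(-1))*8) = 17*(-450 - 2*8) = 17*(-450 - 16) = 17*(-466) = -7922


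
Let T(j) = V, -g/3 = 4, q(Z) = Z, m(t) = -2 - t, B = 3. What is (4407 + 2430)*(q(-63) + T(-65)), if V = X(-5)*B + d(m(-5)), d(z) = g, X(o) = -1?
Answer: -533286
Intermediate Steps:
g = -12 (g = -3*4 = -12)
d(z) = -12
V = -15 (V = -1*3 - 12 = -3 - 12 = -15)
T(j) = -15
(4407 + 2430)*(q(-63) + T(-65)) = (4407 + 2430)*(-63 - 15) = 6837*(-78) = -533286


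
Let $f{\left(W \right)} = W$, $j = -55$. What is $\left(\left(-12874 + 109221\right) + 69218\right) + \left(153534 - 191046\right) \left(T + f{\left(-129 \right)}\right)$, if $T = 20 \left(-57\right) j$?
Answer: $-2346997787$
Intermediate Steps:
$T = 62700$ ($T = 20 \left(-57\right) \left(-55\right) = \left(-1140\right) \left(-55\right) = 62700$)
$\left(\left(-12874 + 109221\right) + 69218\right) + \left(153534 - 191046\right) \left(T + f{\left(-129 \right)}\right) = \left(\left(-12874 + 109221\right) + 69218\right) + \left(153534 - 191046\right) \left(62700 - 129\right) = \left(96347 + 69218\right) - 2347163352 = 165565 - 2347163352 = -2346997787$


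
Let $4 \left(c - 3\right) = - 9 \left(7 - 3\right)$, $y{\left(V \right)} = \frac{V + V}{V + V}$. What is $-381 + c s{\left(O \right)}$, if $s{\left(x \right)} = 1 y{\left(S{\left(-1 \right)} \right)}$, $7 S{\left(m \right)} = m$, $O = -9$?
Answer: $-387$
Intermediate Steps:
$S{\left(m \right)} = \frac{m}{7}$
$y{\left(V \right)} = 1$ ($y{\left(V \right)} = \frac{2 V}{2 V} = 2 V \frac{1}{2 V} = 1$)
$s{\left(x \right)} = 1$ ($s{\left(x \right)} = 1 \cdot 1 = 1$)
$c = -6$ ($c = 3 + \frac{\left(-9\right) \left(7 - 3\right)}{4} = 3 + \frac{\left(-9\right) 4}{4} = 3 + \frac{1}{4} \left(-36\right) = 3 - 9 = -6$)
$-381 + c s{\left(O \right)} = -381 - 6 = -387$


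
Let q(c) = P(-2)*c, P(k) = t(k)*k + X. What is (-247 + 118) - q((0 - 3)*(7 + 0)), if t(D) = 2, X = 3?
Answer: -150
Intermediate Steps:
P(k) = 3 + 2*k (P(k) = 2*k + 3 = 3 + 2*k)
q(c) = -c (q(c) = (3 + 2*(-2))*c = (3 - 4)*c = -c)
(-247 + 118) - q((0 - 3)*(7 + 0)) = (-247 + 118) - (-1)*(0 - 3)*(7 + 0) = -129 - (-1)*(-3*7) = -129 - (-1)*(-21) = -129 - 1*21 = -129 - 21 = -150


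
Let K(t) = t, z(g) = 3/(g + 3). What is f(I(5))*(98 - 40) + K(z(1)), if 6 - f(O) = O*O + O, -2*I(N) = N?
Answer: 525/4 ≈ 131.25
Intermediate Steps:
I(N) = -N/2
f(O) = 6 - O - O² (f(O) = 6 - (O*O + O) = 6 - (O² + O) = 6 - (O + O²) = 6 + (-O - O²) = 6 - O - O²)
z(g) = 3/(3 + g)
f(I(5))*(98 - 40) + K(z(1)) = (6 - (-1)*5/2 - (-½*5)²)*(98 - 40) + 3/(3 + 1) = (6 - 1*(-5/2) - (-5/2)²)*58 + 3/4 = (6 + 5/2 - 1*25/4)*58 + 3*(¼) = (6 + 5/2 - 25/4)*58 + ¾ = (9/4)*58 + ¾ = 261/2 + ¾ = 525/4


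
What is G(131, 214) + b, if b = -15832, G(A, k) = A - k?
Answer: -15915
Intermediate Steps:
G(131, 214) + b = (131 - 1*214) - 15832 = (131 - 214) - 15832 = -83 - 15832 = -15915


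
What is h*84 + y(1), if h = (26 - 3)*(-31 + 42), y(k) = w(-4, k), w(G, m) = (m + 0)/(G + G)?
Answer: 170015/8 ≈ 21252.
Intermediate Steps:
w(G, m) = m/(2*G) (w(G, m) = m/((2*G)) = m*(1/(2*G)) = m/(2*G))
y(k) = -k/8 (y(k) = (½)*k/(-4) = (½)*k*(-¼) = -k/8)
h = 253 (h = 23*11 = 253)
h*84 + y(1) = 253*84 - ⅛*1 = 21252 - ⅛ = 170015/8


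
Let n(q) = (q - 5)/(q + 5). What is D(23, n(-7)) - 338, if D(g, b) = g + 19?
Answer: -296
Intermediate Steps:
n(q) = (-5 + q)/(5 + q)
D(g, b) = 19 + g
D(23, n(-7)) - 338 = (19 + 23) - 338 = 42 - 338 = -296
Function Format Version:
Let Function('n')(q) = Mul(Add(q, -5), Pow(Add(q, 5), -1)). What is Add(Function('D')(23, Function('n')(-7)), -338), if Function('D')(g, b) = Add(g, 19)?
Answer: -296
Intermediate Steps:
Function('n')(q) = Mul(Pow(Add(5, q), -1), Add(-5, q)) (Function('n')(q) = Mul(Add(-5, q), Pow(Add(5, q), -1)) = Mul(Pow(Add(5, q), -1), Add(-5, q)))
Function('D')(g, b) = Add(19, g)
Add(Function('D')(23, Function('n')(-7)), -338) = Add(Add(19, 23), -338) = Add(42, -338) = -296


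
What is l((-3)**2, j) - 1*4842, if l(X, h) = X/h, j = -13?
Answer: -62955/13 ≈ -4842.7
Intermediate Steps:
l(X, h) = X/h
l((-3)**2, j) - 1*4842 = (-3)**2/(-13) - 1*4842 = 9*(-1/13) - 4842 = -9/13 - 4842 = -62955/13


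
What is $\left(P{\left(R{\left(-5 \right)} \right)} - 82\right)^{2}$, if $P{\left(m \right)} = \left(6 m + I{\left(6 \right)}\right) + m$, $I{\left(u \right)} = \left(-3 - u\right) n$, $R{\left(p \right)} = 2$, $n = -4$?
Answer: $1024$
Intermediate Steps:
$I{\left(u \right)} = 12 + 4 u$ ($I{\left(u \right)} = \left(-3 - u\right) \left(-4\right) = 12 + 4 u$)
$P{\left(m \right)} = 36 + 7 m$ ($P{\left(m \right)} = \left(6 m + \left(12 + 4 \cdot 6\right)\right) + m = \left(6 m + \left(12 + 24\right)\right) + m = \left(6 m + 36\right) + m = \left(36 + 6 m\right) + m = 36 + 7 m$)
$\left(P{\left(R{\left(-5 \right)} \right)} - 82\right)^{2} = \left(\left(36 + 7 \cdot 2\right) - 82\right)^{2} = \left(\left(36 + 14\right) - 82\right)^{2} = \left(50 - 82\right)^{2} = \left(-32\right)^{2} = 1024$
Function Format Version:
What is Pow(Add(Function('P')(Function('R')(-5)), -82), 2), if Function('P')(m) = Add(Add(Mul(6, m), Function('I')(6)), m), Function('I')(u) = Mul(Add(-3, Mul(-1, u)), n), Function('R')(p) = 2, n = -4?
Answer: 1024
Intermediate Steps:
Function('I')(u) = Add(12, Mul(4, u)) (Function('I')(u) = Mul(Add(-3, Mul(-1, u)), -4) = Add(12, Mul(4, u)))
Function('P')(m) = Add(36, Mul(7, m)) (Function('P')(m) = Add(Add(Mul(6, m), Add(12, Mul(4, 6))), m) = Add(Add(Mul(6, m), Add(12, 24)), m) = Add(Add(Mul(6, m), 36), m) = Add(Add(36, Mul(6, m)), m) = Add(36, Mul(7, m)))
Pow(Add(Function('P')(Function('R')(-5)), -82), 2) = Pow(Add(Add(36, Mul(7, 2)), -82), 2) = Pow(Add(Add(36, 14), -82), 2) = Pow(Add(50, -82), 2) = Pow(-32, 2) = 1024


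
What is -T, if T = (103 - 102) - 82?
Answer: 81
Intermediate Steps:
T = -81 (T = 1 - 82 = -81)
-T = -1*(-81) = 81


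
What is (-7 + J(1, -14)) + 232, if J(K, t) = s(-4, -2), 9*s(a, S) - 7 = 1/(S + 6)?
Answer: 8129/36 ≈ 225.81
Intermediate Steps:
s(a, S) = 7/9 + 1/(9*(6 + S)) (s(a, S) = 7/9 + 1/(9*(S + 6)) = 7/9 + 1/(9*(6 + S)))
J(K, t) = 29/36 (J(K, t) = (43 + 7*(-2))/(9*(6 - 2)) = (1/9)*(43 - 14)/4 = (1/9)*(1/4)*29 = 29/36)
(-7 + J(1, -14)) + 232 = (-7 + 29/36) + 232 = -223/36 + 232 = 8129/36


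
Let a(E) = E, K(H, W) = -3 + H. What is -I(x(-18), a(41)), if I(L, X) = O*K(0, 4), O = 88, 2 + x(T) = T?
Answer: 264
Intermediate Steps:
x(T) = -2 + T
I(L, X) = -264 (I(L, X) = 88*(-3 + 0) = 88*(-3) = -264)
-I(x(-18), a(41)) = -1*(-264) = 264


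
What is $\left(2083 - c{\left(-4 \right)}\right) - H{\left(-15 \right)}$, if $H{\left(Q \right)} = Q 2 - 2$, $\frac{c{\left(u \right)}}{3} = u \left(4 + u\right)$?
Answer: $2115$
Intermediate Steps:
$c{\left(u \right)} = 3 u \left(4 + u\right)$
$H{\left(Q \right)} = -2 + 2 Q$ ($H{\left(Q \right)} = 2 Q - 2 = -2 + 2 Q$)
$\left(2083 - c{\left(-4 \right)}\right) - H{\left(-15 \right)} = \left(2083 - 3 \left(-4\right) \left(4 - 4\right)\right) - \left(-2 + 2 \left(-15\right)\right) = \left(2083 - 3 \left(-4\right) 0\right) - \left(-2 - 30\right) = \left(2083 - 0\right) - -32 = \left(2083 + 0\right) + 32 = 2083 + 32 = 2115$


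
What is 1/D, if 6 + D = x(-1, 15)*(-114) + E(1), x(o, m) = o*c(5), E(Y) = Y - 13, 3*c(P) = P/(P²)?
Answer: -5/52 ≈ -0.096154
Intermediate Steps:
c(P) = 1/(3*P) (c(P) = (P/(P²))/3 = (P/P²)/3 = 1/(3*P))
E(Y) = -13 + Y
x(o, m) = o/15 (x(o, m) = o*((⅓)/5) = o*((⅓)*(⅕)) = o*(1/15) = o/15)
D = -52/5 (D = -6 + (((1/15)*(-1))*(-114) + (-13 + 1)) = -6 + (-1/15*(-114) - 12) = -6 + (38/5 - 12) = -6 - 22/5 = -52/5 ≈ -10.400)
1/D = 1/(-52/5) = -5/52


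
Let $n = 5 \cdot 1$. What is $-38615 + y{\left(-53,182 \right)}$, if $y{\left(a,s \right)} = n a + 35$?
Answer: $-38845$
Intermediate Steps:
$n = 5$
$y{\left(a,s \right)} = 35 + 5 a$ ($y{\left(a,s \right)} = 5 a + 35 = 35 + 5 a$)
$-38615 + y{\left(-53,182 \right)} = -38615 + \left(35 + 5 \left(-53\right)\right) = -38615 + \left(35 - 265\right) = -38615 - 230 = -38845$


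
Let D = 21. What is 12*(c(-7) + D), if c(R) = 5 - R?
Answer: 396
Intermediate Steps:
12*(c(-7) + D) = 12*((5 - 1*(-7)) + 21) = 12*((5 + 7) + 21) = 12*(12 + 21) = 12*33 = 396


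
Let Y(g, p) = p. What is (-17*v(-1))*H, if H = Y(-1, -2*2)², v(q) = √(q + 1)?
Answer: 0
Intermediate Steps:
v(q) = √(1 + q)
H = 16 (H = (-2*2)² = (-4)² = 16)
(-17*v(-1))*H = -17*√(1 - 1)*16 = -17*√0*16 = -17*0*16 = 0*16 = 0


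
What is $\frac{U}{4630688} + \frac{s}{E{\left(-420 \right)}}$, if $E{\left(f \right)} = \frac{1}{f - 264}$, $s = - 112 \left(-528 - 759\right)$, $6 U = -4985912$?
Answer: $- \frac{342420262743175}{3473016} \approx -9.8595 \cdot 10^{7}$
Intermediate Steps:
$U = - \frac{2492956}{3}$ ($U = \frac{1}{6} \left(-4985912\right) = - \frac{2492956}{3} \approx -8.3099 \cdot 10^{5}$)
$s = 144144$ ($s = \left(-112\right) \left(-1287\right) = 144144$)
$E{\left(f \right)} = \frac{1}{-264 + f}$
$\frac{U}{4630688} + \frac{s}{E{\left(-420 \right)}} = - \frac{2492956}{3 \cdot 4630688} + \frac{144144}{\frac{1}{-264 - 420}} = \left(- \frac{2492956}{3}\right) \frac{1}{4630688} + \frac{144144}{\frac{1}{-684}} = - \frac{623239}{3473016} + \frac{144144}{- \frac{1}{684}} = - \frac{623239}{3473016} + 144144 \left(-684\right) = - \frac{623239}{3473016} - 98594496 = - \frac{342420262743175}{3473016}$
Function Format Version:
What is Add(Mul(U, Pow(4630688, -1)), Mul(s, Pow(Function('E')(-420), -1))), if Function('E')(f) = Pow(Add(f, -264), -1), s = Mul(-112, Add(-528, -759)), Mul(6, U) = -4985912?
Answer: Rational(-342420262743175, 3473016) ≈ -9.8595e+7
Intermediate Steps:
U = Rational(-2492956, 3) (U = Mul(Rational(1, 6), -4985912) = Rational(-2492956, 3) ≈ -8.3099e+5)
s = 144144 (s = Mul(-112, -1287) = 144144)
Function('E')(f) = Pow(Add(-264, f), -1)
Add(Mul(U, Pow(4630688, -1)), Mul(s, Pow(Function('E')(-420), -1))) = Add(Mul(Rational(-2492956, 3), Pow(4630688, -1)), Mul(144144, Pow(Pow(Add(-264, -420), -1), -1))) = Add(Mul(Rational(-2492956, 3), Rational(1, 4630688)), Mul(144144, Pow(Pow(-684, -1), -1))) = Add(Rational(-623239, 3473016), Mul(144144, Pow(Rational(-1, 684), -1))) = Add(Rational(-623239, 3473016), Mul(144144, -684)) = Add(Rational(-623239, 3473016), -98594496) = Rational(-342420262743175, 3473016)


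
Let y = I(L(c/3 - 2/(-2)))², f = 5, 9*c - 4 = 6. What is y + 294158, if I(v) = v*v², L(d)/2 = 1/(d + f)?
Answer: 119006689140555977/404567235136 ≈ 2.9416e+5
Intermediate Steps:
c = 10/9 (c = 4/9 + (⅑)*6 = 4/9 + ⅔ = 10/9 ≈ 1.1111)
L(d) = 2/(5 + d) (L(d) = 2/(d + 5) = 2/(5 + d))
I(v) = v³
y = 387420489/404567235136 (y = ((2/(5 + ((10/9)/3 - 2/(-2))))³)² = ((2/(5 + ((10/9)*(⅓) - 2*(-½))))³)² = ((2/(5 + (10/27 + 1)))³)² = ((2/(5 + 37/27))³)² = ((2/(172/27))³)² = ((2*(27/172))³)² = ((27/86)³)² = (19683/636056)² = 387420489/404567235136 ≈ 0.00095762)
y + 294158 = 387420489/404567235136 + 294158 = 119006689140555977/404567235136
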